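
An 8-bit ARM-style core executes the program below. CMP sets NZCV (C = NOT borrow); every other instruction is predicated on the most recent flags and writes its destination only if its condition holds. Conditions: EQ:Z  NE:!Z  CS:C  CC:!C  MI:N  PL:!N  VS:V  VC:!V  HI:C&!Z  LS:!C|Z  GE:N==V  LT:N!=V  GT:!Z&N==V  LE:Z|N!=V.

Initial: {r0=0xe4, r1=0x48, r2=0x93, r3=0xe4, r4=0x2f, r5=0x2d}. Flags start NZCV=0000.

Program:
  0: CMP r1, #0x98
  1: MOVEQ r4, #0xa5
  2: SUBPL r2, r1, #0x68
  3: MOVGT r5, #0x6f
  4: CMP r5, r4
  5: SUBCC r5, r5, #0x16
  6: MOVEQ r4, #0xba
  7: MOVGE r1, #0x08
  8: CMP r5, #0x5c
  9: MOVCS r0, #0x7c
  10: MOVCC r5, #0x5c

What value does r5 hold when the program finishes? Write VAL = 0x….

VAL = 0x6f

0: ✓ CMP  NZCV=1001
1: · MOVEQ
2: · SUBPL
3: ✓ MOVGT  r5←0x6f
4: ✓ CMP  NZCV=0010
5: · SUBCC
6: · MOVEQ
7: ✓ MOVGE  r1←0x08
8: ✓ CMP  NZCV=0010
9: ✓ MOVCS  r0←0x7c
10: · MOVCC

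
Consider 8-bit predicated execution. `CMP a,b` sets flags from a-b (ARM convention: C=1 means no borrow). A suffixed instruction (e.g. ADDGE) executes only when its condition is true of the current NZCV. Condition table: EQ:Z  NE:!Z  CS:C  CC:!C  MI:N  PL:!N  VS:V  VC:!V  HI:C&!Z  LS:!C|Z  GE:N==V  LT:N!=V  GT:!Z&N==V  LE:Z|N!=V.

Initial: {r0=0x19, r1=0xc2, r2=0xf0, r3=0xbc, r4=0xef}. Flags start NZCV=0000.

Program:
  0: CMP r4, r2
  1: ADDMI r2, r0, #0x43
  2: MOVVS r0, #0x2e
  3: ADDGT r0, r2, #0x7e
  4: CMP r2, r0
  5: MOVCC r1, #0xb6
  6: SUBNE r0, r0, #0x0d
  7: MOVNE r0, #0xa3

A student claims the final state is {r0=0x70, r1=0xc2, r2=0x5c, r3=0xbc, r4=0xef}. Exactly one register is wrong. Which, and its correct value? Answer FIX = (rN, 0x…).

0: ✓ CMP  NZCV=1000
1: ✓ ADDMI  r2←0x5c
2: · MOVVS
3: · ADDGT
4: ✓ CMP  NZCV=0010
5: · MOVCC
6: ✓ SUBNE  r0←0x0c
7: ✓ MOVNE  r0←0xa3

FIX = (r0, 0xa3)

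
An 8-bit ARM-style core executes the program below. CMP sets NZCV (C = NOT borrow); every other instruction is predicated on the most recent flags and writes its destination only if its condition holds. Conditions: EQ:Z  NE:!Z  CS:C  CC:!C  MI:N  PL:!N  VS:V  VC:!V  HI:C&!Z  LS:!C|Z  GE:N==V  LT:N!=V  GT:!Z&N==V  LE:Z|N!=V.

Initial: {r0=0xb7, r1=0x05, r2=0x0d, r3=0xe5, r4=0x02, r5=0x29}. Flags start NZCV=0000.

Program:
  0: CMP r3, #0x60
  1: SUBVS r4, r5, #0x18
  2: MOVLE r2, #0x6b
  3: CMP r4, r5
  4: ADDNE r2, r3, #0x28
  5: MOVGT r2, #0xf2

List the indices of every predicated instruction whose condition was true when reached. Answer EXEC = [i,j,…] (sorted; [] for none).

0: ✓ CMP  NZCV=1010
1: · SUBVS
2: ✓ MOVLE  r2←0x6b
3: ✓ CMP  NZCV=1000
4: ✓ ADDNE  r2←0x0d
5: · MOVGT

EXEC = [2,4]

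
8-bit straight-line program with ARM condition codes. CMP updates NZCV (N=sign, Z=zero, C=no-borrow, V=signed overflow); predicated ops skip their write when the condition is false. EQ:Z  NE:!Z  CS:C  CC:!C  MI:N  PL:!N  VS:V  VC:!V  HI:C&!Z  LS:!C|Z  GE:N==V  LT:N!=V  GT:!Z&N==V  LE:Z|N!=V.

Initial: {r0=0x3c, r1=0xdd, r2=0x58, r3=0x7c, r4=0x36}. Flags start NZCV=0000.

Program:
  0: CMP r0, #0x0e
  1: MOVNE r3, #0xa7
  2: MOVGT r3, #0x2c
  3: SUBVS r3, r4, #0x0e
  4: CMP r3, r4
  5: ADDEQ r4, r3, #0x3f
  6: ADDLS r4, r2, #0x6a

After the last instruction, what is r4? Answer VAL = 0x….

VAL = 0xc2

0: ✓ CMP  NZCV=0010
1: ✓ MOVNE  r3←0xa7
2: ✓ MOVGT  r3←0x2c
3: · SUBVS
4: ✓ CMP  NZCV=1000
5: · ADDEQ
6: ✓ ADDLS  r4←0xc2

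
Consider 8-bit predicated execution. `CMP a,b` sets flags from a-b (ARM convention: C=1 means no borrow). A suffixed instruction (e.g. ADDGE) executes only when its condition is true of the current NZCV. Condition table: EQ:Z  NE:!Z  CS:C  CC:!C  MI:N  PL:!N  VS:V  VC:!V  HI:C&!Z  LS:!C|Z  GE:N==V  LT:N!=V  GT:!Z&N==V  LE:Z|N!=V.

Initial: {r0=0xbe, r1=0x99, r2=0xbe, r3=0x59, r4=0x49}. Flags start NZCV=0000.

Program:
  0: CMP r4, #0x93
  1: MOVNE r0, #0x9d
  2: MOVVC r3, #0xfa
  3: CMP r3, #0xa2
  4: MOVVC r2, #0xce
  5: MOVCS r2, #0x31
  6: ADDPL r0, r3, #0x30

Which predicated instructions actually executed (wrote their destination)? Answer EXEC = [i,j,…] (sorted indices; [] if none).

EXEC = [1]

[0] flags=1001 → (cmp)
[1] flags=1001 NE?T → r0=0x9d
[2] flags=1001 VC?F → skip
[3] flags=1001 → (cmp)
[4] flags=1001 VC?F → skip
[5] flags=1001 CS?F → skip
[6] flags=1001 PL?F → skip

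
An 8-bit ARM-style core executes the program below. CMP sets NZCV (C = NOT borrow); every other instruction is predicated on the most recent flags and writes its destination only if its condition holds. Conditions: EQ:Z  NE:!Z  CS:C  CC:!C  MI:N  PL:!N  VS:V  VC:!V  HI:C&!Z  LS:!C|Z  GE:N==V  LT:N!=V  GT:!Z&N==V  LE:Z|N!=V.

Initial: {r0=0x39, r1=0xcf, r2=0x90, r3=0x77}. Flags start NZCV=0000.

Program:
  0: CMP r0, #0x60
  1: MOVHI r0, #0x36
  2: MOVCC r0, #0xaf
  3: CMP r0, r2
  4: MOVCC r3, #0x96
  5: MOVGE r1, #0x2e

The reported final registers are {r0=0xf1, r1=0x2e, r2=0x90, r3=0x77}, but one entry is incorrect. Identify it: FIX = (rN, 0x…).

0: ✓ CMP  NZCV=1000
1: · MOVHI
2: ✓ MOVCC  r0←0xaf
3: ✓ CMP  NZCV=0010
4: · MOVCC
5: ✓ MOVGE  r1←0x2e

FIX = (r0, 0xaf)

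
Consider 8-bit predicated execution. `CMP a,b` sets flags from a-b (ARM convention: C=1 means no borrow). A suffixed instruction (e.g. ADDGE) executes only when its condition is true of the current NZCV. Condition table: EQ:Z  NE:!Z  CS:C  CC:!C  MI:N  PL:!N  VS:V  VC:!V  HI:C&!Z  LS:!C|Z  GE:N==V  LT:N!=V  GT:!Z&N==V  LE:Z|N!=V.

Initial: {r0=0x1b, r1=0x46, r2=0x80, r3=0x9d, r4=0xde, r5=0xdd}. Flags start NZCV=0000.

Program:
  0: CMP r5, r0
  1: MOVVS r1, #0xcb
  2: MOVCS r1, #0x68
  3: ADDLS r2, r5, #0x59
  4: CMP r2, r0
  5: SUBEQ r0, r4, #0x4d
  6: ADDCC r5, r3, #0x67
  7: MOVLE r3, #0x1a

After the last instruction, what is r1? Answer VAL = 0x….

[0] flags=1010 → (cmp)
[1] flags=1010 VS?F → skip
[2] flags=1010 CS?T → r1=0x68
[3] flags=1010 LS?F → skip
[4] flags=0011 → (cmp)
[5] flags=0011 EQ?F → skip
[6] flags=0011 CC?F → skip
[7] flags=0011 LE?T → r3=0x1a

VAL = 0x68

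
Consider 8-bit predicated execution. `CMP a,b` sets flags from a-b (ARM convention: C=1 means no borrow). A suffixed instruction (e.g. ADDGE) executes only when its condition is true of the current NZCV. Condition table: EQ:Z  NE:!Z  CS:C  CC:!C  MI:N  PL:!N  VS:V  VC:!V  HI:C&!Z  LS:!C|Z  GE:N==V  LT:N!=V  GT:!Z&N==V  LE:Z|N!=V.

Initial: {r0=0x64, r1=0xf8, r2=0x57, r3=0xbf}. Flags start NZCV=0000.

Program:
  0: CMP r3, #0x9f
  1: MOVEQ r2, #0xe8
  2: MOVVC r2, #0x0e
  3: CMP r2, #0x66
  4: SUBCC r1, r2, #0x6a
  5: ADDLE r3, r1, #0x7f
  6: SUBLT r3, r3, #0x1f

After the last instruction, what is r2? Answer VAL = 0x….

[0] flags=0010 → (cmp)
[1] flags=0010 EQ?F → skip
[2] flags=0010 VC?T → r2=0x0e
[3] flags=1000 → (cmp)
[4] flags=1000 CC?T → r1=0xa4
[5] flags=1000 LE?T → r3=0x23
[6] flags=1000 LT?T → r3=0x04

VAL = 0x0e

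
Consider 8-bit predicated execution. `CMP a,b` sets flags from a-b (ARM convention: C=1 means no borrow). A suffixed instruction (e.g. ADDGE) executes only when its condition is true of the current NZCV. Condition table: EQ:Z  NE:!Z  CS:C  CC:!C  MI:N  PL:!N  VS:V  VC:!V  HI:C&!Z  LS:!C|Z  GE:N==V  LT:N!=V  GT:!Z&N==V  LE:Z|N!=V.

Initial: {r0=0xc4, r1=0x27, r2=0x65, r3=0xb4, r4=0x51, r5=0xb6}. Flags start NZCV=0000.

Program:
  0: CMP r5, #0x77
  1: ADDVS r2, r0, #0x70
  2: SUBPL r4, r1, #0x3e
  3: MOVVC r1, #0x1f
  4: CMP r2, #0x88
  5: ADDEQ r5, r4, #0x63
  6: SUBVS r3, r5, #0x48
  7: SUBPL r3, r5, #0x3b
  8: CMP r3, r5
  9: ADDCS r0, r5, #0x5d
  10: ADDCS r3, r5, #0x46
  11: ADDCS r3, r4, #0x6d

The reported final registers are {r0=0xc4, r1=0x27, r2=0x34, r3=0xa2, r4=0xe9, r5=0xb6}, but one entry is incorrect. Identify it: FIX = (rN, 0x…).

[0] flags=0011 → (cmp)
[1] flags=0011 VS?T → r2=0x34
[2] flags=0011 PL?T → r4=0xe9
[3] flags=0011 VC?F → skip
[4] flags=1001 → (cmp)
[5] flags=1001 EQ?F → skip
[6] flags=1001 VS?T → r3=0x6e
[7] flags=1001 PL?F → skip
[8] flags=1001 → (cmp)
[9] flags=1001 CS?F → skip
[10] flags=1001 CS?F → skip
[11] flags=1001 CS?F → skip

FIX = (r3, 0x6e)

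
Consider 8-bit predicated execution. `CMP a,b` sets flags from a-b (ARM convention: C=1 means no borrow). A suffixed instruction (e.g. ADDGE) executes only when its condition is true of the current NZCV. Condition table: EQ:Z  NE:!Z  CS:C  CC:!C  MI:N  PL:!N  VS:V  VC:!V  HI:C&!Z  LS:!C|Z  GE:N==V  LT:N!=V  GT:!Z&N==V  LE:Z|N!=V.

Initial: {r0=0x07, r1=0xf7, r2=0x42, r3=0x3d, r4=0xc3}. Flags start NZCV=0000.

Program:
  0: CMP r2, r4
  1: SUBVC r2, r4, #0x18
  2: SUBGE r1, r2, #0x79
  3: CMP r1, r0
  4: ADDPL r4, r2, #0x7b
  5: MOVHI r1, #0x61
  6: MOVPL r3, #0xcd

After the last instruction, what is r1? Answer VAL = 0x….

[0] flags=0000 → (cmp)
[1] flags=0000 VC?T → r2=0xab
[2] flags=0000 GE?T → r1=0x32
[3] flags=0010 → (cmp)
[4] flags=0010 PL?T → r4=0x26
[5] flags=0010 HI?T → r1=0x61
[6] flags=0010 PL?T → r3=0xcd

VAL = 0x61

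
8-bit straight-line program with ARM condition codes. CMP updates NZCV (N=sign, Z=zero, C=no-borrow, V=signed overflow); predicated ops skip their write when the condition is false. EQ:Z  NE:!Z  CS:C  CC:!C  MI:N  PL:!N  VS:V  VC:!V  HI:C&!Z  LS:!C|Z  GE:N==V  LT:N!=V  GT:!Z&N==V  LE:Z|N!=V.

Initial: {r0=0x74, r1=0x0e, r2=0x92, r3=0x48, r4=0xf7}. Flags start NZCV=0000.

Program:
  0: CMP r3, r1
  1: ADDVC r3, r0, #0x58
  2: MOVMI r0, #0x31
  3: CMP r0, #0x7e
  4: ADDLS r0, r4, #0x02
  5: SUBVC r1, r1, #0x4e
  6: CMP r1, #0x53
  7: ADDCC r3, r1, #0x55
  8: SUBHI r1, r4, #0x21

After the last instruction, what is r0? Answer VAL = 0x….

[0] flags=0010 → (cmp)
[1] flags=0010 VC?T → r3=0xcc
[2] flags=0010 MI?F → skip
[3] flags=1000 → (cmp)
[4] flags=1000 LS?T → r0=0xf9
[5] flags=1000 VC?T → r1=0xc0
[6] flags=0011 → (cmp)
[7] flags=0011 CC?F → skip
[8] flags=0011 HI?T → r1=0xd6

VAL = 0xf9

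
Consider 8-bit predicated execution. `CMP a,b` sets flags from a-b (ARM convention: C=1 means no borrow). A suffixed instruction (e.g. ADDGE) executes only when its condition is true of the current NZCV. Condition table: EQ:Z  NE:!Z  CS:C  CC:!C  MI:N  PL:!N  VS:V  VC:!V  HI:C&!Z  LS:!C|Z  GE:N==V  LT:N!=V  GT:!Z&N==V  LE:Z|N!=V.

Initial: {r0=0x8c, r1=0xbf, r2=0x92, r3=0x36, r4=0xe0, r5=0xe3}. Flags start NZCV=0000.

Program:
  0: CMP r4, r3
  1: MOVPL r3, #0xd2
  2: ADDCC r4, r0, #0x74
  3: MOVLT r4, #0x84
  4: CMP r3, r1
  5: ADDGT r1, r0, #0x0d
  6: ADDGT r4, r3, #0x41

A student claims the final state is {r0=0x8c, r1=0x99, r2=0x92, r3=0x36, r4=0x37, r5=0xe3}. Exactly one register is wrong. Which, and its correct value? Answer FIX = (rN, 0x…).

0: ✓ CMP  NZCV=1010
1: · MOVPL
2: · ADDCC
3: ✓ MOVLT  r4←0x84
4: ✓ CMP  NZCV=0000
5: ✓ ADDGT  r1←0x99
6: ✓ ADDGT  r4←0x77

FIX = (r4, 0x77)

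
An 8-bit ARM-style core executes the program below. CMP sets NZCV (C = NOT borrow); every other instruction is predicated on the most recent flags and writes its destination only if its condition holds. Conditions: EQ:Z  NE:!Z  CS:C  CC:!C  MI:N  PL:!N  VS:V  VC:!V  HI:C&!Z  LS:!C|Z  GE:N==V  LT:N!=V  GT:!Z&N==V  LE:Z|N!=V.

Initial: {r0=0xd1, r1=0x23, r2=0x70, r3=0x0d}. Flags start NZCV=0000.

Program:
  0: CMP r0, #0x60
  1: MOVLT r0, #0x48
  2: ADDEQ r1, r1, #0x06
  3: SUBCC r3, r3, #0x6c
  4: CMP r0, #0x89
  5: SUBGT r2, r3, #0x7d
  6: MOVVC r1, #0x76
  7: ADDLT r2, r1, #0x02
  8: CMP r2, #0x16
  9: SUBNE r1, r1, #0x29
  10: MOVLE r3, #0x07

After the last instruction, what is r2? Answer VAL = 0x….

VAL = 0x90

[0] flags=0011 → (cmp)
[1] flags=0011 LT?T → r0=0x48
[2] flags=0011 EQ?F → skip
[3] flags=0011 CC?F → skip
[4] flags=1001 → (cmp)
[5] flags=1001 GT?T → r2=0x90
[6] flags=1001 VC?F → skip
[7] flags=1001 LT?F → skip
[8] flags=0011 → (cmp)
[9] flags=0011 NE?T → r1=0xfa
[10] flags=0011 LE?T → r3=0x07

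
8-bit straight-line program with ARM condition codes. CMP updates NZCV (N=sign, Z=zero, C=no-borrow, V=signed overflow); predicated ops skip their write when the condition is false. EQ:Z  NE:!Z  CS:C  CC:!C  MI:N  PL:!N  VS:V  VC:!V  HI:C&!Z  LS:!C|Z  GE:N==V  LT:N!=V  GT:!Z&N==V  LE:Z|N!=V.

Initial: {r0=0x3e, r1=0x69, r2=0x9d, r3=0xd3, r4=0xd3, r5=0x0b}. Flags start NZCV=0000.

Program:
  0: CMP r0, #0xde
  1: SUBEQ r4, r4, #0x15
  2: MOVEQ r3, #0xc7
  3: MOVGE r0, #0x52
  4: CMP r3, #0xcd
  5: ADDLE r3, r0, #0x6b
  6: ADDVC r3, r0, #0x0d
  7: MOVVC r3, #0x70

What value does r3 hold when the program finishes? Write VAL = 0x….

0: ✓ CMP  NZCV=0000
1: · SUBEQ
2: · MOVEQ
3: ✓ MOVGE  r0←0x52
4: ✓ CMP  NZCV=0010
5: · ADDLE
6: ✓ ADDVC  r3←0x5f
7: ✓ MOVVC  r3←0x70

VAL = 0x70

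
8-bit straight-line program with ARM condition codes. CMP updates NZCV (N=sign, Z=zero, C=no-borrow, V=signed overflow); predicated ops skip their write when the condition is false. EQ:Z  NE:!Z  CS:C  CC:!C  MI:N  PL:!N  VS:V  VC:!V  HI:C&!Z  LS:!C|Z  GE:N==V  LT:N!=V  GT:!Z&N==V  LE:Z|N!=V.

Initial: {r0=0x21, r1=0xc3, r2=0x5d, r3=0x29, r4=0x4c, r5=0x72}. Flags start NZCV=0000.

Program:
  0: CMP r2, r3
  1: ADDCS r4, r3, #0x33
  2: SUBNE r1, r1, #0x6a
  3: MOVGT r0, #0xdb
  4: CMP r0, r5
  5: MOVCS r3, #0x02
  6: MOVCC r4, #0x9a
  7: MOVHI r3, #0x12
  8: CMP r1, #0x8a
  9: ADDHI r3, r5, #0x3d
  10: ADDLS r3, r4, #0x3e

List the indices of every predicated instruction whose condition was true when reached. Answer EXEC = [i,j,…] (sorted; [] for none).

[0] flags=0010 → (cmp)
[1] flags=0010 CS?T → r4=0x5c
[2] flags=0010 NE?T → r1=0x59
[3] flags=0010 GT?T → r0=0xdb
[4] flags=0011 → (cmp)
[5] flags=0011 CS?T → r3=0x02
[6] flags=0011 CC?F → skip
[7] flags=0011 HI?T → r3=0x12
[8] flags=1001 → (cmp)
[9] flags=1001 HI?F → skip
[10] flags=1001 LS?T → r3=0x9a

EXEC = [1,2,3,5,7,10]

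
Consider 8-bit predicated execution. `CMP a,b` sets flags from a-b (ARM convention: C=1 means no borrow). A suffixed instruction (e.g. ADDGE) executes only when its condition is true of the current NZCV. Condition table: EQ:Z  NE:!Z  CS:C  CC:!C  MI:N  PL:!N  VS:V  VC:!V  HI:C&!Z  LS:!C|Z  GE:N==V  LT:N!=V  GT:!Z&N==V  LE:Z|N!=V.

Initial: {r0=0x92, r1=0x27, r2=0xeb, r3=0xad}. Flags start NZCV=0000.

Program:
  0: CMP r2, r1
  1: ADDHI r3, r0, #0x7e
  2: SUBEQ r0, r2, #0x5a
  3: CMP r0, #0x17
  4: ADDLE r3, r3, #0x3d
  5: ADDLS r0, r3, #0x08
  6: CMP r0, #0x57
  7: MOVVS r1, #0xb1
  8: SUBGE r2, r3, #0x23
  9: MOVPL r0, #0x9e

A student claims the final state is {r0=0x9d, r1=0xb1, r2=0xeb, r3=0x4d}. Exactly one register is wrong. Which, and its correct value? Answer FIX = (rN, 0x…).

FIX = (r0, 0x9e)

0: ✓ CMP  NZCV=1010
1: ✓ ADDHI  r3←0x10
2: · SUBEQ
3: ✓ CMP  NZCV=0011
4: ✓ ADDLE  r3←0x4d
5: · ADDLS
6: ✓ CMP  NZCV=0011
7: ✓ MOVVS  r1←0xb1
8: · SUBGE
9: ✓ MOVPL  r0←0x9e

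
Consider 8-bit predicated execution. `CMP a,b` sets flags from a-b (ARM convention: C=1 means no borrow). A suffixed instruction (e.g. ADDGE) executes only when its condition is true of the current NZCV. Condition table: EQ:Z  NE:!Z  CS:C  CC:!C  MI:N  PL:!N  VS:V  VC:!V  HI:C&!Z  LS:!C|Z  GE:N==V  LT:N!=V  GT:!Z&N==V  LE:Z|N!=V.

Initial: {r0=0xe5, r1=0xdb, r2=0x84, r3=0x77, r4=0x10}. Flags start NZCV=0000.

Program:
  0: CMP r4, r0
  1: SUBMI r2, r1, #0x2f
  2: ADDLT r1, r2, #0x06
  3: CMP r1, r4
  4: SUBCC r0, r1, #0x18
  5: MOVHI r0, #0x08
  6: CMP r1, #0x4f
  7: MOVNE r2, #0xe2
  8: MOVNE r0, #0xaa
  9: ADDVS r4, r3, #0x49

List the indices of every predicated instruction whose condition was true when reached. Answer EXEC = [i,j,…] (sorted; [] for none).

[0] flags=0000 → (cmp)
[1] flags=0000 MI?F → skip
[2] flags=0000 LT?F → skip
[3] flags=1010 → (cmp)
[4] flags=1010 CC?F → skip
[5] flags=1010 HI?T → r0=0x08
[6] flags=1010 → (cmp)
[7] flags=1010 NE?T → r2=0xe2
[8] flags=1010 NE?T → r0=0xaa
[9] flags=1010 VS?F → skip

EXEC = [5,7,8]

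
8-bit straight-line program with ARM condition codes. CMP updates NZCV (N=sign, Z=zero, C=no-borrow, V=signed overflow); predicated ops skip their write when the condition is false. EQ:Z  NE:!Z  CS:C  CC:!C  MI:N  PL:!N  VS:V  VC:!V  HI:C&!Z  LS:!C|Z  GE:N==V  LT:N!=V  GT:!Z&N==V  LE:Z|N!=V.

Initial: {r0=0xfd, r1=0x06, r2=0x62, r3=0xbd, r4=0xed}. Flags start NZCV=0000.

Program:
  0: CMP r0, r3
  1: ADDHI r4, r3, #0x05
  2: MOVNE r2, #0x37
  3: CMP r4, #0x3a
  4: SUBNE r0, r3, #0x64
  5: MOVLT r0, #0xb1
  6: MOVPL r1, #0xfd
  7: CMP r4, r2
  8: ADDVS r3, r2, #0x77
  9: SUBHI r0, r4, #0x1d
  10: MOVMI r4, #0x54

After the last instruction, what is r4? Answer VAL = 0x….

VAL = 0x54

[0] flags=0010 → (cmp)
[1] flags=0010 HI?T → r4=0xc2
[2] flags=0010 NE?T → r2=0x37
[3] flags=1010 → (cmp)
[4] flags=1010 NE?T → r0=0x59
[5] flags=1010 LT?T → r0=0xb1
[6] flags=1010 PL?F → skip
[7] flags=1010 → (cmp)
[8] flags=1010 VS?F → skip
[9] flags=1010 HI?T → r0=0xa5
[10] flags=1010 MI?T → r4=0x54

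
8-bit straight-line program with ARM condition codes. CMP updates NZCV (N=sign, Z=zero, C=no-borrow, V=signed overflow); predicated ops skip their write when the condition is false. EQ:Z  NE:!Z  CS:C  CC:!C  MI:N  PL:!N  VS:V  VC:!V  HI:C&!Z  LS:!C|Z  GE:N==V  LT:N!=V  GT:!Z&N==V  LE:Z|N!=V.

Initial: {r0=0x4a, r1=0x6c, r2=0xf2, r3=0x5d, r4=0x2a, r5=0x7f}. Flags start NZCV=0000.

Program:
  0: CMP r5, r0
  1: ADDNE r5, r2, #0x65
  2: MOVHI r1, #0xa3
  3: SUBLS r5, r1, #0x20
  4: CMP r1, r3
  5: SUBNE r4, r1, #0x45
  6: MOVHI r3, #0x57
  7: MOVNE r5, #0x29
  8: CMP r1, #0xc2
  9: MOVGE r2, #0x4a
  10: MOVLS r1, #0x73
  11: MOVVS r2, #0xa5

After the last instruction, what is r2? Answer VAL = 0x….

VAL = 0xf2

[0] flags=0010 → (cmp)
[1] flags=0010 NE?T → r5=0x57
[2] flags=0010 HI?T → r1=0xa3
[3] flags=0010 LS?F → skip
[4] flags=0011 → (cmp)
[5] flags=0011 NE?T → r4=0x5e
[6] flags=0011 HI?T → r3=0x57
[7] flags=0011 NE?T → r5=0x29
[8] flags=1000 → (cmp)
[9] flags=1000 GE?F → skip
[10] flags=1000 LS?T → r1=0x73
[11] flags=1000 VS?F → skip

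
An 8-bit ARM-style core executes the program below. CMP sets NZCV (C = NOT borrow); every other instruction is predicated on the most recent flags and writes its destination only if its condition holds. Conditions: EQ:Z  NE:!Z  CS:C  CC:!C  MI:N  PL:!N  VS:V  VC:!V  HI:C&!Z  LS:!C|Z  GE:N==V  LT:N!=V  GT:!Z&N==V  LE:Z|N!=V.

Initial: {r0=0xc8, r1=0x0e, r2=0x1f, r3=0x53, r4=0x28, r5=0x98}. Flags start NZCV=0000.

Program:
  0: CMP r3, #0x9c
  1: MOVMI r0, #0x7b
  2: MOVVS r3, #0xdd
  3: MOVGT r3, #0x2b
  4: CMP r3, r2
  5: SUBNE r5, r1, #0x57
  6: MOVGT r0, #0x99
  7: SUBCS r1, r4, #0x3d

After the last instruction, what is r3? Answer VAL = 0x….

0: ✓ CMP  NZCV=1001
1: ✓ MOVMI  r0←0x7b
2: ✓ MOVVS  r3←0xdd
3: ✓ MOVGT  r3←0x2b
4: ✓ CMP  NZCV=0010
5: ✓ SUBNE  r5←0xb7
6: ✓ MOVGT  r0←0x99
7: ✓ SUBCS  r1←0xeb

VAL = 0x2b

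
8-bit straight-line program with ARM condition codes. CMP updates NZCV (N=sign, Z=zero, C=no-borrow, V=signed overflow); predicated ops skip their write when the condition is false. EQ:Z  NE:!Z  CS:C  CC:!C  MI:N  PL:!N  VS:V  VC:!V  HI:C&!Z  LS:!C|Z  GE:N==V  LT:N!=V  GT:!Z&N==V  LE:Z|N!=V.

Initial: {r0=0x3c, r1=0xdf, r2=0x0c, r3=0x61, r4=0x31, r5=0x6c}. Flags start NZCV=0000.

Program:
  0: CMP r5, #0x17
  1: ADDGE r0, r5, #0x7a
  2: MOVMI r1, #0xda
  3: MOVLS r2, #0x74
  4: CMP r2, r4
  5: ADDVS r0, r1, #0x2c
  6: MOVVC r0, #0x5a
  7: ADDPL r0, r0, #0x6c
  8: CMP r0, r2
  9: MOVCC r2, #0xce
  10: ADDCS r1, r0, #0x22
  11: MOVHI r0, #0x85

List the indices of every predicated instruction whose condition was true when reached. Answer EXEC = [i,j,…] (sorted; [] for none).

[0] flags=0010 → (cmp)
[1] flags=0010 GE?T → r0=0xe6
[2] flags=0010 MI?F → skip
[3] flags=0010 LS?F → skip
[4] flags=1000 → (cmp)
[5] flags=1000 VS?F → skip
[6] flags=1000 VC?T → r0=0x5a
[7] flags=1000 PL?F → skip
[8] flags=0010 → (cmp)
[9] flags=0010 CC?F → skip
[10] flags=0010 CS?T → r1=0x7c
[11] flags=0010 HI?T → r0=0x85

EXEC = [1,6,10,11]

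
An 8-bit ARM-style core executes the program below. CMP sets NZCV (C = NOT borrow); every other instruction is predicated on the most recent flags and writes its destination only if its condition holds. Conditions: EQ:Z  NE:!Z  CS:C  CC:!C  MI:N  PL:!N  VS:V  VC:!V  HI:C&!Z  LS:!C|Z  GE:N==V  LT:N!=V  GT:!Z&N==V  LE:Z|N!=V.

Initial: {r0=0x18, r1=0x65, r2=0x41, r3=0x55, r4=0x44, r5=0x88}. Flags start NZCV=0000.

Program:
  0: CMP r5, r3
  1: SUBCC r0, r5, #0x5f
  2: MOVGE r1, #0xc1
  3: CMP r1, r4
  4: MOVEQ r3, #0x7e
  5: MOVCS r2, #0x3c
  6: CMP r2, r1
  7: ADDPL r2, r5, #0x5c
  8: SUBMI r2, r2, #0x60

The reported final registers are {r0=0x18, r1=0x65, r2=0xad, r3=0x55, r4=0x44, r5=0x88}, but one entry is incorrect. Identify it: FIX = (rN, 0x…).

FIX = (r2, 0xdc)

0: ✓ CMP  NZCV=0011
1: · SUBCC
2: · MOVGE
3: ✓ CMP  NZCV=0010
4: · MOVEQ
5: ✓ MOVCS  r2←0x3c
6: ✓ CMP  NZCV=1000
7: · ADDPL
8: ✓ SUBMI  r2←0xdc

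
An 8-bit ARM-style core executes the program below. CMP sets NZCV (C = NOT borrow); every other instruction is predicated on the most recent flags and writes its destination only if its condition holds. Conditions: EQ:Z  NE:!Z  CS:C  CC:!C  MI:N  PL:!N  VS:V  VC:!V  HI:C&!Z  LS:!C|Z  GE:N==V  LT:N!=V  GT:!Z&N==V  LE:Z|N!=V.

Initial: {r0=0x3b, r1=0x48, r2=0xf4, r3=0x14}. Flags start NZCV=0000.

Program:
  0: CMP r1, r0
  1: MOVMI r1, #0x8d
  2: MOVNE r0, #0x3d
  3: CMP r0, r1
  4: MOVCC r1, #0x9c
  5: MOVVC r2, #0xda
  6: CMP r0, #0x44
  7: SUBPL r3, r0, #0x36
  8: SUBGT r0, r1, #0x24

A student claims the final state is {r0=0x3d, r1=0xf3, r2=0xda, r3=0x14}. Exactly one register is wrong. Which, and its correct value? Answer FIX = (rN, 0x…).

0: ✓ CMP  NZCV=0010
1: · MOVMI
2: ✓ MOVNE  r0←0x3d
3: ✓ CMP  NZCV=1000
4: ✓ MOVCC  r1←0x9c
5: ✓ MOVVC  r2←0xda
6: ✓ CMP  NZCV=1000
7: · SUBPL
8: · SUBGT

FIX = (r1, 0x9c)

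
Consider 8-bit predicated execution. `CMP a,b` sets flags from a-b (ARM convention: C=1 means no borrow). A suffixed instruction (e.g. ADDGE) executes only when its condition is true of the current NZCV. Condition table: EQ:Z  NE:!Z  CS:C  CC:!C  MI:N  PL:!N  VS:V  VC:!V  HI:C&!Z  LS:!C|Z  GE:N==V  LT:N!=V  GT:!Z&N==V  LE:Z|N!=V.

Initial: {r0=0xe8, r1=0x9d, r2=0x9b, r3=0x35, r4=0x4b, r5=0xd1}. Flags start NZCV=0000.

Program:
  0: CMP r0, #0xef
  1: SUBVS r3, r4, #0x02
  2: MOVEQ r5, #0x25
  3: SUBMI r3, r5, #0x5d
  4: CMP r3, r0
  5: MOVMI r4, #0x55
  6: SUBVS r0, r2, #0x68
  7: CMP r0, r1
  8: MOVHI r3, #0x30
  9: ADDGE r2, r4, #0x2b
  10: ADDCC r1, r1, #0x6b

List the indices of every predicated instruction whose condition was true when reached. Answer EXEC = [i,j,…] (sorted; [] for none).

EXEC = [3,5,6,9,10]

[0] flags=1000 → (cmp)
[1] flags=1000 VS?F → skip
[2] flags=1000 EQ?F → skip
[3] flags=1000 MI?T → r3=0x74
[4] flags=1001 → (cmp)
[5] flags=1001 MI?T → r4=0x55
[6] flags=1001 VS?T → r0=0x33
[7] flags=1001 → (cmp)
[8] flags=1001 HI?F → skip
[9] flags=1001 GE?T → r2=0x80
[10] flags=1001 CC?T → r1=0x08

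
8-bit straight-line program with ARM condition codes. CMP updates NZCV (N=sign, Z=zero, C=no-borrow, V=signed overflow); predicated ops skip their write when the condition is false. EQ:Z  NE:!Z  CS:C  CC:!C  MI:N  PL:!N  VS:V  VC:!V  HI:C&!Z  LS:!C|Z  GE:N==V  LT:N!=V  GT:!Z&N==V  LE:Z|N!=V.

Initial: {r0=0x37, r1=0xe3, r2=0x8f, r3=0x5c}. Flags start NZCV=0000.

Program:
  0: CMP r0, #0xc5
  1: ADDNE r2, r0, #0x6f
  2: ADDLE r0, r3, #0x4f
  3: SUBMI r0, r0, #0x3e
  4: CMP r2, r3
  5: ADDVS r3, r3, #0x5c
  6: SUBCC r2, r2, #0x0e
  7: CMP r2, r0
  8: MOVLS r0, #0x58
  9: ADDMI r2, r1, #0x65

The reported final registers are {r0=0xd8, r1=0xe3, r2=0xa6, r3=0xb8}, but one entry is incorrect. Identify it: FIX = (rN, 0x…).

[0] flags=0000 → (cmp)
[1] flags=0000 NE?T → r2=0xa6
[2] flags=0000 LE?F → skip
[3] flags=0000 MI?F → skip
[4] flags=0011 → (cmp)
[5] flags=0011 VS?T → r3=0xb8
[6] flags=0011 CC?F → skip
[7] flags=0011 → (cmp)
[8] flags=0011 LS?F → skip
[9] flags=0011 MI?F → skip

FIX = (r0, 0x37)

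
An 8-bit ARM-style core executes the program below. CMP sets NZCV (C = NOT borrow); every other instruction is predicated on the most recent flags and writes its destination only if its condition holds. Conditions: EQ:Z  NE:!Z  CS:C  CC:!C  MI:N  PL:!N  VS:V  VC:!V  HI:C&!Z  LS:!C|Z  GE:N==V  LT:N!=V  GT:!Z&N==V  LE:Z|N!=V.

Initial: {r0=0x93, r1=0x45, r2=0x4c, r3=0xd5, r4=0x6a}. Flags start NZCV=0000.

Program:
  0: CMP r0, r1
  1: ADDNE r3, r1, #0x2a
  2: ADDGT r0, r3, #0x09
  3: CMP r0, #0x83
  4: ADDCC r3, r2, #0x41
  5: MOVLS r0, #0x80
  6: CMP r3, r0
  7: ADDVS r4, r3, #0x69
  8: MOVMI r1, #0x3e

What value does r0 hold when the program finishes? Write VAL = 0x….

VAL = 0x93

0: ✓ CMP  NZCV=0011
1: ✓ ADDNE  r3←0x6f
2: · ADDGT
3: ✓ CMP  NZCV=0010
4: · ADDCC
5: · MOVLS
6: ✓ CMP  NZCV=1001
7: ✓ ADDVS  r4←0xd8
8: ✓ MOVMI  r1←0x3e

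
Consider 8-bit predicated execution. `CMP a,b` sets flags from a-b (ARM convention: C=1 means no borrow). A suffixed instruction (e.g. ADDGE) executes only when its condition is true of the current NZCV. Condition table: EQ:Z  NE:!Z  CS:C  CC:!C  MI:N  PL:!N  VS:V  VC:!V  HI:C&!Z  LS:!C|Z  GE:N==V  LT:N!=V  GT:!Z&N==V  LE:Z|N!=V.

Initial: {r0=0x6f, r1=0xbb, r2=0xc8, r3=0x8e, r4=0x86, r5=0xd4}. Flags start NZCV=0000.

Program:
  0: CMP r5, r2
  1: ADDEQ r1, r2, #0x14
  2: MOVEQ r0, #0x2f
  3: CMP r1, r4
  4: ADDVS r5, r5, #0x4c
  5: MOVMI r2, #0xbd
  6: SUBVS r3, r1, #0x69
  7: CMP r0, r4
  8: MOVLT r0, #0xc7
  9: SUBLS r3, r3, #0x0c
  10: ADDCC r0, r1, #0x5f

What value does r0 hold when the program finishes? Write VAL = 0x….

[0] flags=0010 → (cmp)
[1] flags=0010 EQ?F → skip
[2] flags=0010 EQ?F → skip
[3] flags=0010 → (cmp)
[4] flags=0010 VS?F → skip
[5] flags=0010 MI?F → skip
[6] flags=0010 VS?F → skip
[7] flags=1001 → (cmp)
[8] flags=1001 LT?F → skip
[9] flags=1001 LS?T → r3=0x82
[10] flags=1001 CC?T → r0=0x1a

VAL = 0x1a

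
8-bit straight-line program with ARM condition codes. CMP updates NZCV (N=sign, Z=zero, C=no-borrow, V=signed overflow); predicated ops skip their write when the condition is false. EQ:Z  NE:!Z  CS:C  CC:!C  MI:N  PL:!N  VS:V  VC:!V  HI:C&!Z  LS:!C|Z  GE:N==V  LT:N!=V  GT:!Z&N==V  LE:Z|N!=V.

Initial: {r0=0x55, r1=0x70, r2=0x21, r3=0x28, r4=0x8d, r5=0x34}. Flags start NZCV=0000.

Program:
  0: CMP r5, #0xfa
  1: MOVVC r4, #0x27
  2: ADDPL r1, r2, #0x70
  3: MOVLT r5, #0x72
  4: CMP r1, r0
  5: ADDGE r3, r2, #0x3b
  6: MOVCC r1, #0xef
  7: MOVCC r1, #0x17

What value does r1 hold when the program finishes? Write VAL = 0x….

VAL = 0x91

[0] flags=0000 → (cmp)
[1] flags=0000 VC?T → r4=0x27
[2] flags=0000 PL?T → r1=0x91
[3] flags=0000 LT?F → skip
[4] flags=0011 → (cmp)
[5] flags=0011 GE?F → skip
[6] flags=0011 CC?F → skip
[7] flags=0011 CC?F → skip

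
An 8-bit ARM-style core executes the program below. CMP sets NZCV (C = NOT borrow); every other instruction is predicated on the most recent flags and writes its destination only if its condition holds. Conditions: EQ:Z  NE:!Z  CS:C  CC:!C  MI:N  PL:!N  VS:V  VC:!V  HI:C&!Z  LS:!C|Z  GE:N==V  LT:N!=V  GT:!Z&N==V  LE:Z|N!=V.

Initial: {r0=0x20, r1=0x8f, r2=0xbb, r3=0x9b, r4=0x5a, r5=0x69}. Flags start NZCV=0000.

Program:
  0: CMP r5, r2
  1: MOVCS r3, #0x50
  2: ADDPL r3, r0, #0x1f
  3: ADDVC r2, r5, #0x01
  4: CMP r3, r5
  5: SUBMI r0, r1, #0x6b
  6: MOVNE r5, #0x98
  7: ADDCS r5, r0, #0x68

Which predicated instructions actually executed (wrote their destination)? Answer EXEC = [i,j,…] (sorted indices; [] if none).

EXEC = [6,7]

0: ✓ CMP  NZCV=1001
1: · MOVCS
2: · ADDPL
3: · ADDVC
4: ✓ CMP  NZCV=0011
5: · SUBMI
6: ✓ MOVNE  r5←0x98
7: ✓ ADDCS  r5←0x88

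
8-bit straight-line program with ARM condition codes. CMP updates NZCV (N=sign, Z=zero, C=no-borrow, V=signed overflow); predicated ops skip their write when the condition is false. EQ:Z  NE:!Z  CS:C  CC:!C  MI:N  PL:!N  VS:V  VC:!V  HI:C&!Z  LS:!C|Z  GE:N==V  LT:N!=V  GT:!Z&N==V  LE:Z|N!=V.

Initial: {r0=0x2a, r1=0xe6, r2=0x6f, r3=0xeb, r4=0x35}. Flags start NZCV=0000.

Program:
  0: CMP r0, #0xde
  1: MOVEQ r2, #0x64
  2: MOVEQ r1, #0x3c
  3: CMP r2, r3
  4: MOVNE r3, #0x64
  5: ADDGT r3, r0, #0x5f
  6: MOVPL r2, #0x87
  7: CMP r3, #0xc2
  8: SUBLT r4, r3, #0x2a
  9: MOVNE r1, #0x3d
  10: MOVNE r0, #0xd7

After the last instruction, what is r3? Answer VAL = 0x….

0: ✓ CMP  NZCV=0000
1: · MOVEQ
2: · MOVEQ
3: ✓ CMP  NZCV=1001
4: ✓ MOVNE  r3←0x64
5: ✓ ADDGT  r3←0x89
6: · MOVPL
7: ✓ CMP  NZCV=1000
8: ✓ SUBLT  r4←0x5f
9: ✓ MOVNE  r1←0x3d
10: ✓ MOVNE  r0←0xd7

VAL = 0x89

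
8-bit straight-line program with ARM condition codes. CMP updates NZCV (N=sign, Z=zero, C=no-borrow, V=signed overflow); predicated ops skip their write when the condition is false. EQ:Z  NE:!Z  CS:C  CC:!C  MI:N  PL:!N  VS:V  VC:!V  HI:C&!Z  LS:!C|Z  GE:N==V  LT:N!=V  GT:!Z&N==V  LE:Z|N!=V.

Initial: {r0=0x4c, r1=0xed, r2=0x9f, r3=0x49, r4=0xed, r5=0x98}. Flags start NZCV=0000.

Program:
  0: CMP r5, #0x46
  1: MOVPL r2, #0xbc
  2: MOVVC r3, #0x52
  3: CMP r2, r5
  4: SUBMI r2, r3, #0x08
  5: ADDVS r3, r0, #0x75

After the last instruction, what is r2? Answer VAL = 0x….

0: ✓ CMP  NZCV=0011
1: ✓ MOVPL  r2←0xbc
2: · MOVVC
3: ✓ CMP  NZCV=0010
4: · SUBMI
5: · ADDVS

VAL = 0xbc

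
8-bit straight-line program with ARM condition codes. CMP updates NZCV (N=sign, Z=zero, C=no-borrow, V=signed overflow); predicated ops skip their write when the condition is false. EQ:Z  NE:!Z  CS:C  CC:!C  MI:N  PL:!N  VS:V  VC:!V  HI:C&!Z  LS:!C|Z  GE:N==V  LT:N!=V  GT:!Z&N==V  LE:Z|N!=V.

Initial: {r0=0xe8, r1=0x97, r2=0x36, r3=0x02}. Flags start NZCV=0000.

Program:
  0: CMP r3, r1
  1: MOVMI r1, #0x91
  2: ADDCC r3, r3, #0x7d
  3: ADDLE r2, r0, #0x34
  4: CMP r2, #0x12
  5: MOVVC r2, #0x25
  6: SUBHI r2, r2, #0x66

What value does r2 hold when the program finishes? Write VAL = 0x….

VAL = 0xbf

[0] flags=0000 → (cmp)
[1] flags=0000 MI?F → skip
[2] flags=0000 CC?T → r3=0x7f
[3] flags=0000 LE?F → skip
[4] flags=0010 → (cmp)
[5] flags=0010 VC?T → r2=0x25
[6] flags=0010 HI?T → r2=0xbf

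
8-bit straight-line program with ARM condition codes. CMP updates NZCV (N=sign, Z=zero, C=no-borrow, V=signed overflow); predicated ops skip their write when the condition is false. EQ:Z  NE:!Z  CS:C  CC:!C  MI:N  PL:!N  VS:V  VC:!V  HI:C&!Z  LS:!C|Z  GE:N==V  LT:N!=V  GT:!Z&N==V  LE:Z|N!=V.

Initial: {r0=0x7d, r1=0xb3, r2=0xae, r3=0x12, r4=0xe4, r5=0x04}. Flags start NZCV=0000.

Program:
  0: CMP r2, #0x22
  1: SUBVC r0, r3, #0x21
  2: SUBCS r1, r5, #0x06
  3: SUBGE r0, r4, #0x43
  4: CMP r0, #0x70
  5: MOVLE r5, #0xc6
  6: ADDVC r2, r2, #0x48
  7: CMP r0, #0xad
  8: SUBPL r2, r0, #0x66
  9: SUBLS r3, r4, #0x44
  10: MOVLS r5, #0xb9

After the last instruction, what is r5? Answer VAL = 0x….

VAL = 0xc6

[0] flags=1010 → (cmp)
[1] flags=1010 VC?T → r0=0xf1
[2] flags=1010 CS?T → r1=0xfe
[3] flags=1010 GE?F → skip
[4] flags=1010 → (cmp)
[5] flags=1010 LE?T → r5=0xc6
[6] flags=1010 VC?T → r2=0xf6
[7] flags=0010 → (cmp)
[8] flags=0010 PL?T → r2=0x8b
[9] flags=0010 LS?F → skip
[10] flags=0010 LS?F → skip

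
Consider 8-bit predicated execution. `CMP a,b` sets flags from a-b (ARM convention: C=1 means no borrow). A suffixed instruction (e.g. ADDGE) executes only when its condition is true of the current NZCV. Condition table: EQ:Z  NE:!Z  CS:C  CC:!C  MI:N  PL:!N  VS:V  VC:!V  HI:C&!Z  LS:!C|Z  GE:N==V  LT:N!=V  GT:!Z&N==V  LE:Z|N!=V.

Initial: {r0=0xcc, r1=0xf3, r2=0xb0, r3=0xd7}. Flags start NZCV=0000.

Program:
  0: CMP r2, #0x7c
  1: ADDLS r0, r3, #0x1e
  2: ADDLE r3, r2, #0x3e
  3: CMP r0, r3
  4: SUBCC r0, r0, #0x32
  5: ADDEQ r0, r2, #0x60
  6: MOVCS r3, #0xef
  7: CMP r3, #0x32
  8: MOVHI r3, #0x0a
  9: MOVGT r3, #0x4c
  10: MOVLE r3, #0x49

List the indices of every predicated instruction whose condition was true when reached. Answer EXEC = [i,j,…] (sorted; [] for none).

EXEC = [2,4,8,10]

[0] flags=0011 → (cmp)
[1] flags=0011 LS?F → skip
[2] flags=0011 LE?T → r3=0xee
[3] flags=1000 → (cmp)
[4] flags=1000 CC?T → r0=0x9a
[5] flags=1000 EQ?F → skip
[6] flags=1000 CS?F → skip
[7] flags=1010 → (cmp)
[8] flags=1010 HI?T → r3=0x0a
[9] flags=1010 GT?F → skip
[10] flags=1010 LE?T → r3=0x49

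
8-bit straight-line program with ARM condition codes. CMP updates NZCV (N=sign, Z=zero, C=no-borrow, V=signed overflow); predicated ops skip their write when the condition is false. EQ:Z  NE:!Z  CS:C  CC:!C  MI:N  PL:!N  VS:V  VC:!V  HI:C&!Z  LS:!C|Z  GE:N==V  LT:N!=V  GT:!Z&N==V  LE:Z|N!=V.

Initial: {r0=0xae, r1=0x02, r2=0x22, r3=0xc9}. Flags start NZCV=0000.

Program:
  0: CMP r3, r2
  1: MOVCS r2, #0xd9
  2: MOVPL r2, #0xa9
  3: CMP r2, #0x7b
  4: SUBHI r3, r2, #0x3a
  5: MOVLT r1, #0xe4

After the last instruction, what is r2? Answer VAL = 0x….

0: ✓ CMP  NZCV=1010
1: ✓ MOVCS  r2←0xd9
2: · MOVPL
3: ✓ CMP  NZCV=0011
4: ✓ SUBHI  r3←0x9f
5: ✓ MOVLT  r1←0xe4

VAL = 0xd9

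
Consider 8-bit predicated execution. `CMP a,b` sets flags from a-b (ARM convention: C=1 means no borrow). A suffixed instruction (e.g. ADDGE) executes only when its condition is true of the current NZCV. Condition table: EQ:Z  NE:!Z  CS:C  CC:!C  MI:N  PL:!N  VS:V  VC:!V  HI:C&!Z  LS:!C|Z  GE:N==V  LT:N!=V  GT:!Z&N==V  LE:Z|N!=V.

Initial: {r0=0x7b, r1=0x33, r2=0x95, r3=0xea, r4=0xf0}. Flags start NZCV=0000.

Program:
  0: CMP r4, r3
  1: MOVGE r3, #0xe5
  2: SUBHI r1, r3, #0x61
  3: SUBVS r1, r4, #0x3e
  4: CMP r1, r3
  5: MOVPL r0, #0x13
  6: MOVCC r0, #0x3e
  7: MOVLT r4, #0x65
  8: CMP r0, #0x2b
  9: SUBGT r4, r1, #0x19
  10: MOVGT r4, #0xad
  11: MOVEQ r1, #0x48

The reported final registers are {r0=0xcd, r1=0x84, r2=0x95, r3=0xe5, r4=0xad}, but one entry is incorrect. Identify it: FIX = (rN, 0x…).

0: ✓ CMP  NZCV=0010
1: ✓ MOVGE  r3←0xe5
2: ✓ SUBHI  r1←0x84
3: · SUBVS
4: ✓ CMP  NZCV=1000
5: · MOVPL
6: ✓ MOVCC  r0←0x3e
7: ✓ MOVLT  r4←0x65
8: ✓ CMP  NZCV=0010
9: ✓ SUBGT  r4←0x6b
10: ✓ MOVGT  r4←0xad
11: · MOVEQ

FIX = (r0, 0x3e)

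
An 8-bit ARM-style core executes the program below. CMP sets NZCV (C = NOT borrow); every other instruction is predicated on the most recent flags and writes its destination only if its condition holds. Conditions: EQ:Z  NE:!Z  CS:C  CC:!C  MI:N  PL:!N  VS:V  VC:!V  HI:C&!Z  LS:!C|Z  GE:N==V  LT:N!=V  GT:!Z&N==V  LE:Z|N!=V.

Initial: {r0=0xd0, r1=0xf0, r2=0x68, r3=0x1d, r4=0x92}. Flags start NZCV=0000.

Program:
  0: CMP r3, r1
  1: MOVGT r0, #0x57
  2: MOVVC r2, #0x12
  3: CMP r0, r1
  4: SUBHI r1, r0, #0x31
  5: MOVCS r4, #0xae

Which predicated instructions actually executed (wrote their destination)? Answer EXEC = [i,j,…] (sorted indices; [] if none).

EXEC = [1,2]

0: ✓ CMP  NZCV=0000
1: ✓ MOVGT  r0←0x57
2: ✓ MOVVC  r2←0x12
3: ✓ CMP  NZCV=0000
4: · SUBHI
5: · MOVCS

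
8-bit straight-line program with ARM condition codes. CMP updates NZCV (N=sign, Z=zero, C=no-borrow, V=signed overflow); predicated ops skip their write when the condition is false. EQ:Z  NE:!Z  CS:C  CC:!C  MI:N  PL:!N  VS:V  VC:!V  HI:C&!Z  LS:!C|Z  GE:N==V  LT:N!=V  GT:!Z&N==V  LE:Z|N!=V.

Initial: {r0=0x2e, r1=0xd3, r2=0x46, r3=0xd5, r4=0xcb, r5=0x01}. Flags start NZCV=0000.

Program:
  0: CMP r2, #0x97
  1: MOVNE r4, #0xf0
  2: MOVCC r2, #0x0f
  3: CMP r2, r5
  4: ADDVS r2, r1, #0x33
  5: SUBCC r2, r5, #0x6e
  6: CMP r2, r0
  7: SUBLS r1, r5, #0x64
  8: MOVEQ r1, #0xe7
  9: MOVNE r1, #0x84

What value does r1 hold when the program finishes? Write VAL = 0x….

[0] flags=1001 → (cmp)
[1] flags=1001 NE?T → r4=0xf0
[2] flags=1001 CC?T → r2=0x0f
[3] flags=0010 → (cmp)
[4] flags=0010 VS?F → skip
[5] flags=0010 CC?F → skip
[6] flags=1000 → (cmp)
[7] flags=1000 LS?T → r1=0x9d
[8] flags=1000 EQ?F → skip
[9] flags=1000 NE?T → r1=0x84

VAL = 0x84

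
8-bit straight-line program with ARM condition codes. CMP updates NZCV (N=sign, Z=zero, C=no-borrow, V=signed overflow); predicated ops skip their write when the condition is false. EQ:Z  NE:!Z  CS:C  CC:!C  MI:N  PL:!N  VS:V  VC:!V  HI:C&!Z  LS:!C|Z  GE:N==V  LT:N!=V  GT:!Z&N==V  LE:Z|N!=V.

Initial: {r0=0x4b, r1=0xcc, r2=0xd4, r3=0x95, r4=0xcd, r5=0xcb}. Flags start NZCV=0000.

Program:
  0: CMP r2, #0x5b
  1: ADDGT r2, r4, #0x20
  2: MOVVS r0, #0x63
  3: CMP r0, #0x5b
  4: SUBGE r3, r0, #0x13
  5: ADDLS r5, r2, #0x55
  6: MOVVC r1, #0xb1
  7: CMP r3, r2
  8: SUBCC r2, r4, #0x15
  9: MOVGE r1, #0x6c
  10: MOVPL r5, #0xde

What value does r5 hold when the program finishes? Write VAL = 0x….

VAL = 0xde

[0] flags=0011 → (cmp)
[1] flags=0011 GT?F → skip
[2] flags=0011 VS?T → r0=0x63
[3] flags=0010 → (cmp)
[4] flags=0010 GE?T → r3=0x50
[5] flags=0010 LS?F → skip
[6] flags=0010 VC?T → r1=0xb1
[7] flags=0000 → (cmp)
[8] flags=0000 CC?T → r2=0xb8
[9] flags=0000 GE?T → r1=0x6c
[10] flags=0000 PL?T → r5=0xde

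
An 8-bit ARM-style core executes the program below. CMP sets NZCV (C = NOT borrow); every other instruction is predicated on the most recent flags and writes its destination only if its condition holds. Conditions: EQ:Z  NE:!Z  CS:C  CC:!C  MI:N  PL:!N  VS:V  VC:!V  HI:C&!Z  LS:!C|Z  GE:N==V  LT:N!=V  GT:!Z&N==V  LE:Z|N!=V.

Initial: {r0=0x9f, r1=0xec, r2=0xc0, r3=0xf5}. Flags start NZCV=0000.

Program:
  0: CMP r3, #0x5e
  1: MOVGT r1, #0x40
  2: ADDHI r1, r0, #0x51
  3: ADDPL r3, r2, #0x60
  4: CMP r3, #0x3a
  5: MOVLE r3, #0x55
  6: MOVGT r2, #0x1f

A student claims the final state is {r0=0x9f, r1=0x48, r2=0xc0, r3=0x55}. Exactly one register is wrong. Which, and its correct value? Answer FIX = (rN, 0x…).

0: ✓ CMP  NZCV=1010
1: · MOVGT
2: ✓ ADDHI  r1←0xf0
3: · ADDPL
4: ✓ CMP  NZCV=1010
5: ✓ MOVLE  r3←0x55
6: · MOVGT

FIX = (r1, 0xf0)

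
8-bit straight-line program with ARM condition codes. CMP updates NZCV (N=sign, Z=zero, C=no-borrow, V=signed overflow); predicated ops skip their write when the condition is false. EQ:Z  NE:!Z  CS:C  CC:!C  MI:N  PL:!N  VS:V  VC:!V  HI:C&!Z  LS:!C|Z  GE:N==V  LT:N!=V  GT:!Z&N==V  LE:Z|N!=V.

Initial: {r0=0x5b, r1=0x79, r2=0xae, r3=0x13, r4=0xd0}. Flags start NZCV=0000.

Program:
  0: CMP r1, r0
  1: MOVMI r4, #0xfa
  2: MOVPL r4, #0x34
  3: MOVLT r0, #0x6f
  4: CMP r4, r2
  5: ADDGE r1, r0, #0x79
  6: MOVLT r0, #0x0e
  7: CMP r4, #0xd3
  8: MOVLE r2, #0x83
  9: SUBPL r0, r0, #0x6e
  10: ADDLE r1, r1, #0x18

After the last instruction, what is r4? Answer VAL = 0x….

[0] flags=0010 → (cmp)
[1] flags=0010 MI?F → skip
[2] flags=0010 PL?T → r4=0x34
[3] flags=0010 LT?F → skip
[4] flags=1001 → (cmp)
[5] flags=1001 GE?T → r1=0xd4
[6] flags=1001 LT?F → skip
[7] flags=0000 → (cmp)
[8] flags=0000 LE?F → skip
[9] flags=0000 PL?T → r0=0xed
[10] flags=0000 LE?F → skip

VAL = 0x34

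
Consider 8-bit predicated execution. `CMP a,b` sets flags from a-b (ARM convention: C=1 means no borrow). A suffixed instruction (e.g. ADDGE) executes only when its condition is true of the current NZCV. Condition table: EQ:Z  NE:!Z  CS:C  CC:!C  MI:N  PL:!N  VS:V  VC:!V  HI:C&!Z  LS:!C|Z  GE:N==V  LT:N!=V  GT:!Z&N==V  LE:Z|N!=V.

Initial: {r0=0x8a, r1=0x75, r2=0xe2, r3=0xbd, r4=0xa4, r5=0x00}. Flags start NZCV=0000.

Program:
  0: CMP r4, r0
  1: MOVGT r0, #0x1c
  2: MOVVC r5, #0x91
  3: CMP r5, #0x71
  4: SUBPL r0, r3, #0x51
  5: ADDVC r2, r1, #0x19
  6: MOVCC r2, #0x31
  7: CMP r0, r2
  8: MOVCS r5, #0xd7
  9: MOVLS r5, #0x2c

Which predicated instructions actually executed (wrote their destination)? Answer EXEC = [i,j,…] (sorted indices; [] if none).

0: ✓ CMP  NZCV=0010
1: ✓ MOVGT  r0←0x1c
2: ✓ MOVVC  r5←0x91
3: ✓ CMP  NZCV=0011
4: ✓ SUBPL  r0←0x6c
5: · ADDVC
6: · MOVCC
7: ✓ CMP  NZCV=1001
8: · MOVCS
9: ✓ MOVLS  r5←0x2c

EXEC = [1,2,4,9]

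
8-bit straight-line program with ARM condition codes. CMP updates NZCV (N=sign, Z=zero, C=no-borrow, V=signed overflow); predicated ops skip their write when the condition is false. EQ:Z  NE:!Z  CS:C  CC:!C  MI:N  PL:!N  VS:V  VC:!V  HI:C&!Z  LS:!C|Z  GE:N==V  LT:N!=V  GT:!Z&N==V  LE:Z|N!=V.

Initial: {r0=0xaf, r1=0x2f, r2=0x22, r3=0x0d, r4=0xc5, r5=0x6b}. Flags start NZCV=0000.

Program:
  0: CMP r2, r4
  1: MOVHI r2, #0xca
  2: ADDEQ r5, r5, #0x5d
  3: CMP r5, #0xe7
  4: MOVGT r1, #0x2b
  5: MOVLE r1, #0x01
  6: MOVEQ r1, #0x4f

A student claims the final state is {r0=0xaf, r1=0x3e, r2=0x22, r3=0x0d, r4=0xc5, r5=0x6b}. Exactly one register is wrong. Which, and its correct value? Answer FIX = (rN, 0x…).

FIX = (r1, 0x2b)

0: ✓ CMP  NZCV=0000
1: · MOVHI
2: · ADDEQ
3: ✓ CMP  NZCV=1001
4: ✓ MOVGT  r1←0x2b
5: · MOVLE
6: · MOVEQ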